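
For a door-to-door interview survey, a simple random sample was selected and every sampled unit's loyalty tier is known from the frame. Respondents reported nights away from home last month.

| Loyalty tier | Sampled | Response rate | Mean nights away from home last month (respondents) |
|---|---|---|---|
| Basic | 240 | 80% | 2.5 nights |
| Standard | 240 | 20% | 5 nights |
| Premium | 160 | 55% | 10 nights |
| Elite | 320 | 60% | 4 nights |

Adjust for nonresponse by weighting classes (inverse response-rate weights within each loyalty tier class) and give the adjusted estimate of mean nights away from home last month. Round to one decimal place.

With weight = n_sampled/n_responded per class, the weighted class total is n_sampled:
  Basic: 240 × 2.5 = 600
  Standard: 240 × 5 = 1200
  Premium: 160 × 10 = 1600
  Elite: 320 × 4 = 1280
Adjusted estimate = 4680 / 960 = 4.875 → 4.9.

4.9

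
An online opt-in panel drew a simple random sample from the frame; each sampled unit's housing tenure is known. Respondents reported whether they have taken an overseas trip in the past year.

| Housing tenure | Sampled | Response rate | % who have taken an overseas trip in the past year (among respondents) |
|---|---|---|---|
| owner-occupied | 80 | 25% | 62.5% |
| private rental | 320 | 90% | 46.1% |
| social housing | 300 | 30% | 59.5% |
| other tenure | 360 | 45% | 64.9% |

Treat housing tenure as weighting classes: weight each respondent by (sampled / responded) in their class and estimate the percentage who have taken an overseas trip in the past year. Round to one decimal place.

With weight = n_sampled/n_responded per class, the weighted class total is n_sampled:
  owner-occupied: 80 × 62.5 = 5000
  private rental: 320 × 46.1 = 14,752
  social housing: 300 × 59.5 = 17,850
  other tenure: 360 × 64.9 = 23364
Adjusted estimate = 60,966 / 1,060 = 57.5151 → 57.5%.

57.5%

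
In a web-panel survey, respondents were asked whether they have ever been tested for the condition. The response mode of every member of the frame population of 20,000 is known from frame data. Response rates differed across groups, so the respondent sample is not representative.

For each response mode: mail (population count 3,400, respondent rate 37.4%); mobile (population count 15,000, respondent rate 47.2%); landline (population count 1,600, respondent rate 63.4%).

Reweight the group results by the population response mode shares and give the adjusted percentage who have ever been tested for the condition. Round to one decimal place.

46.8%

Each cell contributes population-share × respondent value:
  mail: (3,400/20,000) × 37.4 = 6.358
  mobile: (15,000/20,000) × 47.2 = 35.4
  landline: (1,600/20,000) × 63.4 = 5.072
Post-stratified estimate = 46.83 → 46.8%.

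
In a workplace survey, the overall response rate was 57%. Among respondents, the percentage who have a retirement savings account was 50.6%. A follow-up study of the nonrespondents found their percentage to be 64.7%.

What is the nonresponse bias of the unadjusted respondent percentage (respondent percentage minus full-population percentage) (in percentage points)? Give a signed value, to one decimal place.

-6.1 percentage points

Nonresponse fraction = 1 − 0.57 = 0.43.
Bias = (nonresponse fraction) × (respondent percentage − nonrespondent percentage)
     = 0.43 × (50.6 − 64.7) = 0.43 × -14.1 = -6.063.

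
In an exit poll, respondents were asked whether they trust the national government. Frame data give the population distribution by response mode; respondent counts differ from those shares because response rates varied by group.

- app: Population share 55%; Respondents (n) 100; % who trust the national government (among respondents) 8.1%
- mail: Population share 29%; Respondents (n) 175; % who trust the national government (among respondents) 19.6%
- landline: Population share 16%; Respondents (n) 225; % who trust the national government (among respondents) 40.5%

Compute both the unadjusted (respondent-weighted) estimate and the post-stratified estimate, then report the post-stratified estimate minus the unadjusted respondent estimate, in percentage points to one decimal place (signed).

-10.1 percentage points

Unadjusted (pooled respondent) estimate weights by respondent counts:
  (100/500)×8.1 + (175/500)×19.6 + (225/500)×40.5 = 26.705%
Reweighting by population response mode shares:
  0.55×8.1 + 0.29×19.6 + 0.16×40.5 = 16.619%
Difference = 16.619 − 26.705 = -10.086 pp.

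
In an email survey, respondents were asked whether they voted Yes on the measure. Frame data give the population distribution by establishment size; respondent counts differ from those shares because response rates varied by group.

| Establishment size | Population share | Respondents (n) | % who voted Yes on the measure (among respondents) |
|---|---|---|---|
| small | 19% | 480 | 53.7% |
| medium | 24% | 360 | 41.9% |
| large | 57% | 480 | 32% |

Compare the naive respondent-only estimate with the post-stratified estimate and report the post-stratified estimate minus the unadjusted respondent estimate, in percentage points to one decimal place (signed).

-4.1 percentage points

Unadjusted (pooled respondent) estimate weights by respondent counts:
  (480/1320)×53.7 + (360/1320)×41.9 + (480/1320)×32 = 42.5909%
Post-stratified estimate weights by population shares:
  0.19×53.7 + 0.24×41.9 + 0.57×32 = 38.499%
Difference = 38.499 − 42.5909 = -4.0919 pp.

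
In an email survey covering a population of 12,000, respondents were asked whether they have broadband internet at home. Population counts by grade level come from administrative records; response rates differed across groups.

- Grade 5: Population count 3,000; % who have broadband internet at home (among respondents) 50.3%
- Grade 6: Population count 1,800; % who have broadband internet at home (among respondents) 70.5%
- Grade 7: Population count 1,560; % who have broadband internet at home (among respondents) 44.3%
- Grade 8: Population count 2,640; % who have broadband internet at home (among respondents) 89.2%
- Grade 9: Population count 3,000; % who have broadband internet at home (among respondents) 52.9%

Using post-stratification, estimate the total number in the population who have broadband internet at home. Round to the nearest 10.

7,410

Estimated count per cell = population count × respondent percentage:
  Grade 5: 3,000 × 50.3% = 1509
  Grade 6: 1,800 × 70.5% = 1269
  Grade 7: 1,560 × 44.3% = 691.08
  Grade 8: 2,640 × 89.2% = 2354.88
  Grade 9: 3,000 × 52.9% = 1587
Estimated total = 7410.96 → 7,410.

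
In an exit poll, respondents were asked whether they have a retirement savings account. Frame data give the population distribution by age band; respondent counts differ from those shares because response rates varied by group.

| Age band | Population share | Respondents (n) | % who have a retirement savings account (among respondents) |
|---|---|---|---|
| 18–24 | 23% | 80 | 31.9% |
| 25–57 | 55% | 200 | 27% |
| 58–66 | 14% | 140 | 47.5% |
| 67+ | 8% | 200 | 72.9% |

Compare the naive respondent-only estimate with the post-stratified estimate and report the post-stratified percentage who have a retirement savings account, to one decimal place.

34.7%

Unadjusted (pooled respondent) estimate weights by respondent counts:
  (80/620)×31.9 + (200/620)×27 + (140/620)×47.5 + (200/620)×72.9 = 47.0677%
Reweighting by population age band shares:
  0.23×31.9 + 0.55×27 + 0.14×47.5 + 0.08×72.9 = 34.669%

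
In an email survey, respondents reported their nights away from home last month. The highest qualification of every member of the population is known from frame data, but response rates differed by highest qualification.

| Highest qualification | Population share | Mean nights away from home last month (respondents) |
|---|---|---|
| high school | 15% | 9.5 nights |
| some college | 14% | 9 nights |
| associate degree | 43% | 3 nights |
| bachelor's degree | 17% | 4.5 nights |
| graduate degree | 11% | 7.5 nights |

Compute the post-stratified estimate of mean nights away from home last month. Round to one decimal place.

Each cell contributes population-share × respondent value:
  high school: 0.15 × 9.5 = 1.425
  some college: 0.14 × 9 = 1.26
  associate degree: 0.43 × 3 = 1.29
  bachelor's degree: 0.17 × 4.5 = 0.765
  graduate degree: 0.11 × 7.5 = 0.825
Post-stratified estimate = 5.565 → 5.6.

5.6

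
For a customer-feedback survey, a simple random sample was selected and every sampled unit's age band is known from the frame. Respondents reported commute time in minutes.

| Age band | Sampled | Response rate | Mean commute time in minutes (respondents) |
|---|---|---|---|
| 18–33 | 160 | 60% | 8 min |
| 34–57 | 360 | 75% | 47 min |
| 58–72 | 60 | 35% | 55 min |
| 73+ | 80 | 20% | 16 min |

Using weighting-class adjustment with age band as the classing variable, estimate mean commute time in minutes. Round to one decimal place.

Each respondent's weight = sampled/responded in their class; summing within a class gives n_sampled, so:
  18–33: 160 × 8 = 1280
  34–57: 360 × 47 = 16,920
  58–72: 60 × 55 = 3300
  73+: 80 × 16 = 1280
Adjusted estimate = 22,780 / 660 = 34.5152 → 34.5.

34.5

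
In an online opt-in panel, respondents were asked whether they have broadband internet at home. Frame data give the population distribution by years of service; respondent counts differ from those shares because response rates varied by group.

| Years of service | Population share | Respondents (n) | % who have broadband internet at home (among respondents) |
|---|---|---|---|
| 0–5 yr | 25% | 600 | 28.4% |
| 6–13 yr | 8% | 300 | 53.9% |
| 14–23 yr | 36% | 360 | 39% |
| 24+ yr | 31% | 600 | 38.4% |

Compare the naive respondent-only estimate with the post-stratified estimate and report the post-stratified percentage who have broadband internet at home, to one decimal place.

37.4%

Unadjusted (pooled respondent) estimate weights by respondent counts:
  (600/1860)×28.4 + (300/1860)×53.9 + (360/1860)×39 + (600/1860)×38.4 = 37.7903%
Post-stratified estimate weights by population shares:
  0.25×28.4 + 0.08×53.9 + 0.36×39 + 0.31×38.4 = 37.356%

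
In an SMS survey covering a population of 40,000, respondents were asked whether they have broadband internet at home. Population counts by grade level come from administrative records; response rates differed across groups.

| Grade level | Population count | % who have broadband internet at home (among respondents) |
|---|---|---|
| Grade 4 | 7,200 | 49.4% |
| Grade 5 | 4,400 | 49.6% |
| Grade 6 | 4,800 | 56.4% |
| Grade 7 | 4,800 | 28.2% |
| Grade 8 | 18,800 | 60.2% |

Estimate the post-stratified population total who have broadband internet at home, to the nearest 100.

Estimated count per cell = population count × respondent percentage:
  Grade 4: 7,200 × 49.4% = 3556.8
  Grade 5: 4,400 × 49.6% = 2182.4
  Grade 6: 4,800 × 56.4% = 2707.2
  Grade 7: 4,800 × 28.2% = 1353.6
  Grade 8: 18,800 × 60.2% = 11317.6
Estimated total = 21117.6 → 21,100.

21,100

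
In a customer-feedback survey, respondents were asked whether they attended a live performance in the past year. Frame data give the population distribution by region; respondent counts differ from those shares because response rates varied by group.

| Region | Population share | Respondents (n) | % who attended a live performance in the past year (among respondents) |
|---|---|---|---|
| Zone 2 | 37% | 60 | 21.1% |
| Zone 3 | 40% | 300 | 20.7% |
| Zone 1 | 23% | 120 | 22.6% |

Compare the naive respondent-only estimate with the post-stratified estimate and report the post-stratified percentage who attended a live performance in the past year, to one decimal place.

Unadjusted (pooled respondent) estimate weights by respondent counts:
  (60/480)×21.1 + (300/480)×20.7 + (120/480)×22.6 = 21.225%
Reweighting by population region shares:
  0.37×21.1 + 0.4×20.7 + 0.23×22.6 = 21.285%

21.3%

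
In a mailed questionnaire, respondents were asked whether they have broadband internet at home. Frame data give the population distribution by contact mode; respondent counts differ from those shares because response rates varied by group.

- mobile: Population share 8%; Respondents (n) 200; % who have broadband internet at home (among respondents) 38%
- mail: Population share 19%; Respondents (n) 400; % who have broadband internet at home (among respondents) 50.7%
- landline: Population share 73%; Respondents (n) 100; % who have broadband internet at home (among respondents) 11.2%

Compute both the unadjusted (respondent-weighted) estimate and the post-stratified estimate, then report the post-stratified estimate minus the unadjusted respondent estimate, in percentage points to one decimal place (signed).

-20.6 percentage points

Naive respondent-only estimate (weights = respondent counts):
  (200/700)×38 + (400/700)×50.7 + (100/700)×11.2 = 41.4286%
Reweighting by population contact mode shares:
  0.08×38 + 0.19×50.7 + 0.73×11.2 = 20.849%
Difference = 20.849 − 41.4286 = -20.5796 pp.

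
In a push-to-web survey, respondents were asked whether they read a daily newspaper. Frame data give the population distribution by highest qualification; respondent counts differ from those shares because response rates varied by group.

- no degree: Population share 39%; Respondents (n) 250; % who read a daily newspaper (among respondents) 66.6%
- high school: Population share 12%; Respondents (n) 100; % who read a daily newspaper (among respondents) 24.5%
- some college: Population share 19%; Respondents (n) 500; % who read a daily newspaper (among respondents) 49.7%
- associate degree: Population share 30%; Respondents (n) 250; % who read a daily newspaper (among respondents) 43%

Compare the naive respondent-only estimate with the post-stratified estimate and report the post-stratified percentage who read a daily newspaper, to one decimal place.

Naive respondent-only estimate (weights = respondent counts):
  (250/1100)×66.6 + (100/1100)×24.5 + (500/1100)×49.7 + (250/1100)×43 = 49.7273%
Reweighting by population highest qualification shares:
  0.39×66.6 + 0.12×24.5 + 0.19×49.7 + 0.3×43 = 51.257%

51.3%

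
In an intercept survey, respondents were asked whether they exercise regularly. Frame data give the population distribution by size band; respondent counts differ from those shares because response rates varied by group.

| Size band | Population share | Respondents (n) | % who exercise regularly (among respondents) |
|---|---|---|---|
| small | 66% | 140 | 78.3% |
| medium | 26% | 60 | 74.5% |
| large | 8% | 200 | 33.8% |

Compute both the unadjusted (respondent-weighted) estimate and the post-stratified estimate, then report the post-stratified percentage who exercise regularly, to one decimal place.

73.8%

Unadjusted (pooled respondent) estimate weights by respondent counts:
  (140/400)×78.3 + (60/400)×74.5 + (200/400)×33.8 = 55.48%
Reweighting by population size band shares:
  0.66×78.3 + 0.26×74.5 + 0.08×33.8 = 73.752%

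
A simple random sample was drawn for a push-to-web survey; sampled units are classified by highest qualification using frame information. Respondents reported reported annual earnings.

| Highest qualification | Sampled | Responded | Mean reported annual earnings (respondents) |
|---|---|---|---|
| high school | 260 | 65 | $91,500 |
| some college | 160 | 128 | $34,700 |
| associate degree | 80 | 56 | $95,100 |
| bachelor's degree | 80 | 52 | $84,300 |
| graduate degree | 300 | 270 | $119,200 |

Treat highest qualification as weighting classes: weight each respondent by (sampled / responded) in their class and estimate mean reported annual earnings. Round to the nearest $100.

Class response rates: high school 65/260 = 25%, some college 128/160 = 80%, associate degree 56/80 = 70%, bachelor's degree 52/80 = 65%, graduate degree 270/300 = 90%.
Weighting each respondent by the inverse class response rate inflates each class back to its sampled size, so the class weight is n_sampled:
  high school: 260 × 91,500 = 23,790,000
  some college: 160 × 34,700 = 5,552,000
  associate degree: 80 × 95,100 = 7,608,000
  bachelor's degree: 80 × 84,300 = 6,744,000
  graduate degree: 300 × 119,200 = 35,760,000
Adjusted estimate = 79,454,000 / 880 = 90288.6 → $90,300.

$90,300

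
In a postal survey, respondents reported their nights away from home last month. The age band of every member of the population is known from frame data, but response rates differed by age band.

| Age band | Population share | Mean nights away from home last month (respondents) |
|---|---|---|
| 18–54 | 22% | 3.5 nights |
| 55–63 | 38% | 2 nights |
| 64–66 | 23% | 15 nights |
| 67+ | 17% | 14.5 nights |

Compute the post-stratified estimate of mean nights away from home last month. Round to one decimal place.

7.4

Post-stratification weights by population share, not respondent share:
  18–54: 0.22 × 3.5 = 0.77
  55–63: 0.38 × 2 = 0.76
  64–66: 0.23 × 15 = 3.45
  67+: 0.17 × 14.5 = 2.465
Post-stratified estimate = 7.445 → 7.4.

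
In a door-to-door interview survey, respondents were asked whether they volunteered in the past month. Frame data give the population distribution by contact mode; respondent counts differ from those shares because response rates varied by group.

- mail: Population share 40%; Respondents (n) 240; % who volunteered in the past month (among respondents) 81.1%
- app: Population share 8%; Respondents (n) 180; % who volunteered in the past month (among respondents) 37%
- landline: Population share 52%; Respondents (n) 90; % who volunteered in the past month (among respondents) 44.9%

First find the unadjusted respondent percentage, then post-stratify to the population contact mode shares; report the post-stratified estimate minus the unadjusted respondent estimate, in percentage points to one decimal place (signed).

-0.4 percentage points

Unadjusted (pooled respondent) estimate weights by respondent counts:
  (240/510)×81.1 + (180/510)×37 + (90/510)×44.9 = 59.1471%
Post-stratifying to population shares instead:
  0.4×81.1 + 0.08×37 + 0.52×44.9 = 58.748%
Difference = 58.748 − 59.1471 = -0.3991 pp.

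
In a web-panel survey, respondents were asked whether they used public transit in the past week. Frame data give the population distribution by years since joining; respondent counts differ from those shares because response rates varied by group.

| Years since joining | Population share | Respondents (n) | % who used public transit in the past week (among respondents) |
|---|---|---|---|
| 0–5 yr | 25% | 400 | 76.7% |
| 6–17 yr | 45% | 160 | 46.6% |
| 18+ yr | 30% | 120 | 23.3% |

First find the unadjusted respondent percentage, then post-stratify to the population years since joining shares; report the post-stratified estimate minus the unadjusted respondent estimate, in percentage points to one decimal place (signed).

-13.1 percentage points

Unadjusted (pooled respondent) estimate weights by respondent counts:
  (400/680)×76.7 + (160/680)×46.6 + (120/680)×23.3 = 60.1941%
Post-stratified estimate weights by population shares:
  0.25×76.7 + 0.45×46.6 + 0.3×23.3 = 47.135%
Difference = 47.135 − 60.1941 = -13.0591 pp.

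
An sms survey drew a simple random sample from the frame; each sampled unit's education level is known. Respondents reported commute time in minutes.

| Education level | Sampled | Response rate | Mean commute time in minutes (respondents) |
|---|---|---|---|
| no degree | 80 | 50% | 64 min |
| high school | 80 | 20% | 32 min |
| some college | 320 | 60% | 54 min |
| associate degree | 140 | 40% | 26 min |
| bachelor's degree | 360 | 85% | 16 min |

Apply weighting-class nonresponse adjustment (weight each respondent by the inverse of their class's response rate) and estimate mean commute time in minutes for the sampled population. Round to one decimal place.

35.1

Weighting each respondent by the inverse class response rate inflates each class back to its sampled size, so the class weight is n_sampled:
  no degree: 80 × 64 = 5120
  high school: 80 × 32 = 2560
  some college: 320 × 54 = 17,280
  associate degree: 140 × 26 = 3640
  bachelor's degree: 360 × 16 = 5760
Adjusted estimate = 34,360 / 980 = 35.0612 → 35.1.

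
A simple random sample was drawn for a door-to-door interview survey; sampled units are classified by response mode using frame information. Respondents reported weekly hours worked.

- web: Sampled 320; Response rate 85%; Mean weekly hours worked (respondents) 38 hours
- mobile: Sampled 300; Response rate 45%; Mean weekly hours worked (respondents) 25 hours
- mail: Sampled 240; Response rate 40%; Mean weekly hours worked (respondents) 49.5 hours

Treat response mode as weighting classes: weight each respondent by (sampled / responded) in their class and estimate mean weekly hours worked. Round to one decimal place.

36.7

Each respondent's weight = sampled/responded in their class; summing within a class gives n_sampled, so:
  web: 320 × 38 = 12,160
  mobile: 300 × 25 = 7500
  mail: 240 × 49.5 = 11,880
Adjusted estimate = 31,540 / 860 = 36.6744 → 36.7.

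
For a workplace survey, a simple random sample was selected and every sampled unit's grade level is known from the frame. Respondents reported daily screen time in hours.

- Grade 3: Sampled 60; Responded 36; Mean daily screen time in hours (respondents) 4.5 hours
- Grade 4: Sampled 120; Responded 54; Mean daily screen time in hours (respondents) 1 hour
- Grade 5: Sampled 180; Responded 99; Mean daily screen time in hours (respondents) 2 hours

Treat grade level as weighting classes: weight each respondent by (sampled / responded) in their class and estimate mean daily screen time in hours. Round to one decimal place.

Class response rates: Grade 3 36/60 = 60%, Grade 4 54/120 = 45%, Grade 5 99/180 = 55%.
Each respondent's weight = sampled/responded in their class; summing within a class gives n_sampled, so:
  Grade 3: 60 × 4.5 = 270
  Grade 4: 120 × 1 = 120
  Grade 5: 180 × 2 = 360
Adjusted estimate = 750 / 360 = 2.08333 → 2.1.

2.1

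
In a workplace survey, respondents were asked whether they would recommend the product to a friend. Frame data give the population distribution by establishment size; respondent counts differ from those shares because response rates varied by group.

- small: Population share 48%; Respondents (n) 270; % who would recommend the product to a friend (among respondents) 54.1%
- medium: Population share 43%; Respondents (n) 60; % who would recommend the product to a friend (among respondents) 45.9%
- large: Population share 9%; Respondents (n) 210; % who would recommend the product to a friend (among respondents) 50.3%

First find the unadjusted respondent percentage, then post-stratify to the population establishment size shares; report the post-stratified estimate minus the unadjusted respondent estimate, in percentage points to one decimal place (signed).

Without adjustment, the pooled respondent share is:
  (270/540)×54.1 + (60/540)×45.9 + (210/540)×50.3 = 51.7111%
Post-stratifying to population shares instead:
  0.48×54.1 + 0.43×45.9 + 0.09×50.3 = 50.232%
Difference = 50.232 − 51.7111 = -1.4791 pp.

-1.5 percentage points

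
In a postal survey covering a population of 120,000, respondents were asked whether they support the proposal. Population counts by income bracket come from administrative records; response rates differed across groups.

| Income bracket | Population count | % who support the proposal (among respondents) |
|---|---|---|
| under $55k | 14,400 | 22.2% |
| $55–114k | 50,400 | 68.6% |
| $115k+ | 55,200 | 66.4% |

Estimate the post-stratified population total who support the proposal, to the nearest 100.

Each cell contributes its population count × the respondent rate:
  under $55k: 14,400 × 22.2% = 3196.8
  $55–114k: 50,400 × 68.6% = 34574.4
  $115k+: 55,200 × 66.4% = 36652.8
Estimated total = 74,424 → 74,400.

74,400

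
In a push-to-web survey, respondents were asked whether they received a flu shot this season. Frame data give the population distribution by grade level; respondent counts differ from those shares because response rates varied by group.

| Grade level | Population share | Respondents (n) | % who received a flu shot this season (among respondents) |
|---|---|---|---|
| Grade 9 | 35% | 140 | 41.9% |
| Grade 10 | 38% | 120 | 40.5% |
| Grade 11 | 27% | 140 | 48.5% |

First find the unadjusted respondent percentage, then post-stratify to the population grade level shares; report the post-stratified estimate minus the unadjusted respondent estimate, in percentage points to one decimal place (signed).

-0.6 percentage points

Naive respondent-only estimate (weights = respondent counts):
  (140/400)×41.9 + (120/400)×40.5 + (140/400)×48.5 = 43.79%
Reweighting by population grade level shares:
  0.35×41.9 + 0.38×40.5 + 0.27×48.5 = 43.15%
Difference = 43.15 − 43.79 = -0.64 pp.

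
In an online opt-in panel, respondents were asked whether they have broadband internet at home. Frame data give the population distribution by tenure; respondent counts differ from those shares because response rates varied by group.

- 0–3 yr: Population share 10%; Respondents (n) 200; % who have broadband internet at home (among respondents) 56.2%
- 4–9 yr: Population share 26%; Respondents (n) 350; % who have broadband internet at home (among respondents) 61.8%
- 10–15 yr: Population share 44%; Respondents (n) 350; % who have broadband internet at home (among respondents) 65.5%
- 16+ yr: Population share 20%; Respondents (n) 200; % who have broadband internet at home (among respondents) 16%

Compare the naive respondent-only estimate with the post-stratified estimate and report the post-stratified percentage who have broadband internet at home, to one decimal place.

53.7%

Unadjusted (pooled respondent) estimate weights by respondent counts:
  (200/1100)×56.2 + (350/1100)×61.8 + (350/1100)×65.5 + (200/1100)×16 = 53.6318%
Reweighting by population tenure shares:
  0.1×56.2 + 0.26×61.8 + 0.44×65.5 + 0.2×16 = 53.708%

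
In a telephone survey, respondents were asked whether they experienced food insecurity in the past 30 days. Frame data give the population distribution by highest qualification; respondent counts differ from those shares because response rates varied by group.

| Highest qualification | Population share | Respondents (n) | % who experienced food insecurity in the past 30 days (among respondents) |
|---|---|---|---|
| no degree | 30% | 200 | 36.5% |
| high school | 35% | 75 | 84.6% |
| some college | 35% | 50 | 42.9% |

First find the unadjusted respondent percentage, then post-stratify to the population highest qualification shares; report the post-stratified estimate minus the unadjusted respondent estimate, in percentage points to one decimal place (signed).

+7.0 percentage points

Naive respondent-only estimate (weights = respondent counts):
  (200/325)×36.5 + (75/325)×84.6 + (50/325)×42.9 = 48.5846%
Reweighting by population highest qualification shares:
  0.3×36.5 + 0.35×84.6 + 0.35×42.9 = 55.575%
Difference = 55.575 − 48.5846 = 6.9904 pp.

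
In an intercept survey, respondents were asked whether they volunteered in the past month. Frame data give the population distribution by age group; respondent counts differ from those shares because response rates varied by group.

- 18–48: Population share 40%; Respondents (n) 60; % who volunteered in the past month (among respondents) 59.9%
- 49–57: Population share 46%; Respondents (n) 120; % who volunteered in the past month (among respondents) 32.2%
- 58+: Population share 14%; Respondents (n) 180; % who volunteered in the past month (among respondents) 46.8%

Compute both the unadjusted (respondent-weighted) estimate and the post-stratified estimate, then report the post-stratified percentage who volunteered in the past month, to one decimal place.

45.3%

Naive respondent-only estimate (weights = respondent counts):
  (60/360)×59.9 + (120/360)×32.2 + (180/360)×46.8 = 44.1167%
Post-stratified estimate weights by population shares:
  0.4×59.9 + 0.46×32.2 + 0.14×46.8 = 45.324%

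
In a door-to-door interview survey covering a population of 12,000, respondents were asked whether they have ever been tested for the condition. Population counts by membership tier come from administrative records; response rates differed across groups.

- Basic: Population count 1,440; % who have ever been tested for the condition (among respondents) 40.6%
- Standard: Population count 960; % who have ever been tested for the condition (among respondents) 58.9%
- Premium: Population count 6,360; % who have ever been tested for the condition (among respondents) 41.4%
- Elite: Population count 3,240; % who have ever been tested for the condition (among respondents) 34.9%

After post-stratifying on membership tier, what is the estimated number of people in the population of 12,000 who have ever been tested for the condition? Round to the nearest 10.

4,910

Apply each group's respondent rate to its population count:
  Basic: 1,440 × 40.6% = 584.64
  Standard: 960 × 58.9% = 565.44
  Premium: 6,360 × 41.4% = 2633.04
  Elite: 3,240 × 34.9% = 1130.76
Estimated total = 4913.88 → 4,910.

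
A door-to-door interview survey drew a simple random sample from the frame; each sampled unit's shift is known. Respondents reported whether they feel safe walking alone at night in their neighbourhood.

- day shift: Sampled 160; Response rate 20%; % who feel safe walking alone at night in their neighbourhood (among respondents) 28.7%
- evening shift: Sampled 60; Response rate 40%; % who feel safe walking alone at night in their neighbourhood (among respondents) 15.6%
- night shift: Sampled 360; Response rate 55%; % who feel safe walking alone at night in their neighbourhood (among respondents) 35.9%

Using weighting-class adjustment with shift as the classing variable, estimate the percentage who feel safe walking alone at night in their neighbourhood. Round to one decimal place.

Weighting each respondent by the inverse class response rate inflates each class back to its sampled size, so the class weight is n_sampled:
  day shift: 160 × 28.7 = 4592
  evening shift: 60 × 15.6 = 936
  night shift: 360 × 35.9 = 12,924
Adjusted estimate = 18,452 / 580 = 31.8138 → 31.8%.

31.8%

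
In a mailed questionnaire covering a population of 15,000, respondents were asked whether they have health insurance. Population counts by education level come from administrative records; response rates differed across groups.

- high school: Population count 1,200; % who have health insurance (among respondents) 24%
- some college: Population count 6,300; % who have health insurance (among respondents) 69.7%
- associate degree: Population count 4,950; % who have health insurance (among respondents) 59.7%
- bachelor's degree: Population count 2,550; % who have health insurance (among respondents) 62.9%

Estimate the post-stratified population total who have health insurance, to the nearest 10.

9,240

Apply each group's respondent rate to its population count:
  high school: 1,200 × 24% = 288
  some college: 6,300 × 69.7% = 4391.1
  associate degree: 4,950 × 59.7% = 2955.15
  bachelor's degree: 2,550 × 62.9% = 1603.95
Estimated total = 9238.2 → 9,240.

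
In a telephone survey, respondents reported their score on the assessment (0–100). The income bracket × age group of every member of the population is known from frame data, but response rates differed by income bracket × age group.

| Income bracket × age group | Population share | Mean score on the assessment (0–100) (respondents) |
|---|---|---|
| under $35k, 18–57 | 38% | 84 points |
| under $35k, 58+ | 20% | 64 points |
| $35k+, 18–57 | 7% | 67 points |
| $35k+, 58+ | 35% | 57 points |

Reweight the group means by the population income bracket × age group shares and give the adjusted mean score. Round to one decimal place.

69.4

Reweight to the known income bracket × age group distribution:
  under $35k, 18–57: 0.38 × 84 = 31.92
  under $35k, 58+: 0.2 × 64 = 12.8
  $35k+, 18–57: 0.07 × 67 = 4.69
  $35k+, 58+: 0.35 × 57 = 19.95
Post-stratified estimate = 69.36 → 69.4.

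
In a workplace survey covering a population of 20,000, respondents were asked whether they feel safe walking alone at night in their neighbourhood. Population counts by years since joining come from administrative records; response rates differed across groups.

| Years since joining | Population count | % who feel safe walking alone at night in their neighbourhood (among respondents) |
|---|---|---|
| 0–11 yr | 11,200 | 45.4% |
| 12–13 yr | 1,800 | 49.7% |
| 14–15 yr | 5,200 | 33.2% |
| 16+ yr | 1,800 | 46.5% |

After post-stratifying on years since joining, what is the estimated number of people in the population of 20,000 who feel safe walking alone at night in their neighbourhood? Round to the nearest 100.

8,500

Apply each group's respondent rate to its population count:
  0–11 yr: 11,200 × 45.4% = 5084.8
  12–13 yr: 1,800 × 49.7% = 894.6
  14–15 yr: 5,200 × 33.2% = 1726.4
  16+ yr: 1,800 × 46.5% = 837
Estimated total = 8542.8 → 8,500.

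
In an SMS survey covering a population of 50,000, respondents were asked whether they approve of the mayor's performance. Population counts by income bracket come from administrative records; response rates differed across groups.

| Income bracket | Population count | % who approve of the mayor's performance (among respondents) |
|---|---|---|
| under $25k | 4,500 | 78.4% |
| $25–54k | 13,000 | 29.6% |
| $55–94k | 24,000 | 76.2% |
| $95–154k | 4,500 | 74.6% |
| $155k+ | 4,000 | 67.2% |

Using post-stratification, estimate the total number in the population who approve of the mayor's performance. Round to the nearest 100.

Apply each group's respondent rate to its population count:
  under $25k: 4,500 × 78.4% = 3528
  $25–54k: 13,000 × 29.6% = 3848
  $55–94k: 24,000 × 76.2% = 18,288
  $95–154k: 4,500 × 74.6% = 3357
  $155k+: 4,000 × 67.2% = 2688
Estimated total = 31,709 → 31,700.

31,700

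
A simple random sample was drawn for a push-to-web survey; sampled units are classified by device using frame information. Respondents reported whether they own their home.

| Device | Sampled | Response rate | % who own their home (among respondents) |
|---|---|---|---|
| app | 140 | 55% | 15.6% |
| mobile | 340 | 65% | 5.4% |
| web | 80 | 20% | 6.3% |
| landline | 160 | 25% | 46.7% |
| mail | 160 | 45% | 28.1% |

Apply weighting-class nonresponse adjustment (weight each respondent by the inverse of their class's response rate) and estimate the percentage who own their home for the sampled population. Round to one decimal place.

18.7%

With weight = n_sampled/n_responded per class, the weighted class total is n_sampled:
  app: 140 × 15.6 = 2184
  mobile: 340 × 5.4 = 1836
  web: 80 × 6.3 = 504
  landline: 160 × 46.7 = 7472
  mail: 160 × 28.1 = 4496
Adjusted estimate = 16,492 / 880 = 18.7409 → 18.7%.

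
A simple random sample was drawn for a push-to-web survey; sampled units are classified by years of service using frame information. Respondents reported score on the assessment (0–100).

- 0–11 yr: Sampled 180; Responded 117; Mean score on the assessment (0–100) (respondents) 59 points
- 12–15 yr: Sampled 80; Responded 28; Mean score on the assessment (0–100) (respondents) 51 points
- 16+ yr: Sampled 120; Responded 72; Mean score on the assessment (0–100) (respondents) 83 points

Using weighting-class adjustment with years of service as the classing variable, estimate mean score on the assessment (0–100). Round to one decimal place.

64.9

Response rates by class: 0–11 yr 117/180 = 65%, 12–15 yr 28/80 = 35%, 16+ yr 72/120 = 60%.
With weight = n_sampled/n_responded per class, the weighted class total is n_sampled:
  0–11 yr: 180 × 59 = 10,620
  12–15 yr: 80 × 51 = 4080
  16+ yr: 120 × 83 = 9960
Adjusted estimate = 24,660 / 380 = 64.8947 → 64.9.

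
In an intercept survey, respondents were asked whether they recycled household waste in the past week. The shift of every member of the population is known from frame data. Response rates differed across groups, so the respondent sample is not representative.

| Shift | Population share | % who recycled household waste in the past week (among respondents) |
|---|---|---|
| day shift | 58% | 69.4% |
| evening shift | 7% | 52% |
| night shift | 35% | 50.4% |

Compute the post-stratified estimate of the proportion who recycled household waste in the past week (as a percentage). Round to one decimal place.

Each cell contributes population-share × respondent value:
  day shift: 0.58 × 69.4 = 40.252
  evening shift: 0.07 × 52 = 3.64
  night shift: 0.35 × 50.4 = 17.64
Post-stratified estimate = 61.532 → 61.5%.

61.5%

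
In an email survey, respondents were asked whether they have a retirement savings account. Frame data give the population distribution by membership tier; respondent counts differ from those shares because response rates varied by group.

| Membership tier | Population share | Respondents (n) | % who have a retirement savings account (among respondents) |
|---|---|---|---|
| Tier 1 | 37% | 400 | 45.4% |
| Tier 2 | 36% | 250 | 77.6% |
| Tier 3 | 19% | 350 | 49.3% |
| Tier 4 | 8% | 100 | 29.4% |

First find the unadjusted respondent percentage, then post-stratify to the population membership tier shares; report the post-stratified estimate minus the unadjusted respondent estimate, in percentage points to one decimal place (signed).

Without adjustment, the pooled respondent share is:
  (400/1100)×45.4 + (250/1100)×77.6 + (350/1100)×49.3 + (100/1100)×29.4 = 52.5045%
Post-stratified estimate weights by population shares:
  0.37×45.4 + 0.36×77.6 + 0.19×49.3 + 0.08×29.4 = 56.453%
Difference = 56.453 − 52.5045 = 3.9485 pp.

+3.9 percentage points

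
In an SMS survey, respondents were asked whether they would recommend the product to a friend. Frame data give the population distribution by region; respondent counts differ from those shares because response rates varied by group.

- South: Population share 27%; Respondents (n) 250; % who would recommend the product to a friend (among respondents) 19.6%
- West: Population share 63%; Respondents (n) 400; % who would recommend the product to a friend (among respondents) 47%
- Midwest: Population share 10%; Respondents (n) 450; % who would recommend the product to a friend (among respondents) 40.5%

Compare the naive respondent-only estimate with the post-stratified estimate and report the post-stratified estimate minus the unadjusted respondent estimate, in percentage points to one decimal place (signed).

Without adjustment, the pooled respondent share is:
  (250/1100)×19.6 + (400/1100)×47 + (450/1100)×40.5 = 38.1136%
Reweighting by population region shares:
  0.27×19.6 + 0.63×47 + 0.1×40.5 = 38.952%
Difference = 38.952 − 38.1136 = 0.8384 pp.

+0.8 percentage points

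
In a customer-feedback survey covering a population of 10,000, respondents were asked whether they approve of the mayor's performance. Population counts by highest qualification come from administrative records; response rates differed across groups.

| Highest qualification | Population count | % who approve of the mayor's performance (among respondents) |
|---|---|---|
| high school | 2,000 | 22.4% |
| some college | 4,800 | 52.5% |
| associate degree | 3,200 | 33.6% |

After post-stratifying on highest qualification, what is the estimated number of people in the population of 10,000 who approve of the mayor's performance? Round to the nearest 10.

4,040

Apply each group's respondent rate to its population count:
  high school: 2,000 × 22.4% = 448
  some college: 4,800 × 52.5% = 2520
  associate degree: 3,200 × 33.6% = 1075.2
Estimated total = 4043.2 → 4,040.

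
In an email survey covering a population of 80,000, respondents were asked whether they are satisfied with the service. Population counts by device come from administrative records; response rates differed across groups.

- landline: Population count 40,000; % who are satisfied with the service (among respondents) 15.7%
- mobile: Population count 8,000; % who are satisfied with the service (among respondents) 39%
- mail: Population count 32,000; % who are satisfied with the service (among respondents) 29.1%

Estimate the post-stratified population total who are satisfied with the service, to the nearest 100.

Estimated count per cell = population count × respondent percentage:
  landline: 40,000 × 15.7% = 6280
  mobile: 8,000 × 39% = 3120
  mail: 32,000 × 29.1% = 9312
Estimated total = 18,712 → 18,700.

18,700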